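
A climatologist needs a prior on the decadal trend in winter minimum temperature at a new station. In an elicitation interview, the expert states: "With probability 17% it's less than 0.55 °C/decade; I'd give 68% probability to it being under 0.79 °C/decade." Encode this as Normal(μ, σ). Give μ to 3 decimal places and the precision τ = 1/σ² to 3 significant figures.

For Normal(μ,σ), the p-quantile is μ + z_p·σ. Here z_{0.17} = -0.9542, z_{0.68} = 0.4677.
So 0.55 = μ − 0.9542σ and 0.79 = μ + 0.4677σ.
Subtracting: σ = (0.79 − 0.55)/(0.4677 − (-0.9542)) = 0.169.
Then μ = 0.55 − (-0.9542)·0.169 = 0.711.
Precision τ = 1/σ² = 1/0.1688² = 35.1.

μ = 0.711, τ = 35.1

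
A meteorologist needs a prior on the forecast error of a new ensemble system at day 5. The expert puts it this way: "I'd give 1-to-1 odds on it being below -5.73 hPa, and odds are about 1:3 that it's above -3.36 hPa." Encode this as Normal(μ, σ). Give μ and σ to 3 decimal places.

μ = -5.730, σ = 3.514

For Normal(μ,σ), the p-quantile is μ + z_p·σ. Here z_{0.5} = 0, z_{0.75} = 0.6745.
So -5.73 = μ + 0σ and -3.36 = μ + 0.6745σ.
Subtracting: σ = (-3.36 − -5.73)/(0.6745 − (0)) = 3.514.
Then μ = -5.73 − (0)·3.514 = -5.730.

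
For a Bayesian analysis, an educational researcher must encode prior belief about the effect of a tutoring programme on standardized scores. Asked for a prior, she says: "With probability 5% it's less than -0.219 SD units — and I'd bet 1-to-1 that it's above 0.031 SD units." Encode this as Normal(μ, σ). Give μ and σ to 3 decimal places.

μ = 0.031, σ = 0.152

The p-quantile of Normal(μ,σ) is μ + z_p·σ, with z_{0.05} = -1.645 and z_{0.5} = 0.
Eliminate σ: μ = (z₂·x₁ − z₁·x₂)/(z₂ − z₁) = (0·-0.219 − (-1.645)·0.031)/1.645 = 0.031.
Then σ = (x₂ − x₁)/(z₂ − z₁) = (0.031 − -0.219)/1.645 = 0.152.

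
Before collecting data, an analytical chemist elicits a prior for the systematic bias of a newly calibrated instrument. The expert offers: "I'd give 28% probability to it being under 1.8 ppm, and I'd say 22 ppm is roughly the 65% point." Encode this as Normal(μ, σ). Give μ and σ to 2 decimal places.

For Normal(μ,σ), the p-quantile is μ + z_p·σ. Here z_{0.28} = -0.5828, z_{0.65} = 0.3853.
So 1.8 = μ − 0.5828σ and 22 = μ + 0.3853σ.
Subtracting: σ = (22 − 1.8)/(0.3853 − (-0.5828)) = 20.86.
Then μ = 1.8 − (-0.5828)·20.86 = 13.96.

μ = 13.96, σ = 20.86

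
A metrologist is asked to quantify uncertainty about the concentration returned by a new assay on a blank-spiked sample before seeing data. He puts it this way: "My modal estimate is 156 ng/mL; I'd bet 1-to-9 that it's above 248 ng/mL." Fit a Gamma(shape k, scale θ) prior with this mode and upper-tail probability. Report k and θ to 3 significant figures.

k ≈ 9.73, θ ≈ 17.9

Gamma(k,θ) with k>1 has mode (k−1)θ, so θ = 156/(k−1).
Need P(X < 248) = 0.9 with θ tied to k this way. Start at k = 2, θ = 156: P(X<248) ≈ 0.472.
Too low — raise k to concentrate. Iterating converges to k ≈ 9.73.
Then θ = 156/(9.73−1) ≈ 17.9.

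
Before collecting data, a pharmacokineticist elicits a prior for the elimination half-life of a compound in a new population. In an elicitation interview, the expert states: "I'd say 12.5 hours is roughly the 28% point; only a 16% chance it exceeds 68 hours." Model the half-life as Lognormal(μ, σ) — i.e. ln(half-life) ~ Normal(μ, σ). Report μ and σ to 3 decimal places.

μ ≈ 3.152, σ ≈ 1.074

If T ~ Lognormal(μ,σ) then ln T ~ Normal(μ,σ), so the p-quantile of ln T is μ + z_p·σ.
ln(12.5) = 2.526 and ln(68) = 4.22; z_{0.28} = -0.5828, z_{0.84} = 0.9945.
σ = (4.22 − 2.526)/(0.9945 − (-0.5828)) = 1.074.
μ = 2.526 − (-0.5828)·1.074 = 3.152.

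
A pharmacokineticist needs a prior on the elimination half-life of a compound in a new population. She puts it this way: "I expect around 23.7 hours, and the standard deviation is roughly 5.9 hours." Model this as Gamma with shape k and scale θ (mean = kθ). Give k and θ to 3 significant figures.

k ≈ 16.1, θ ≈ 1.47

For Gamma(k, scale θ): mean = kθ, variance = kθ², so CV = 1/√k.
CV = SD/mean = 5.9/23.7 = 0.2489, hence k = 1/CV² = 16.1.
Then θ = mean/k = 23.7/16.1 = 1.47.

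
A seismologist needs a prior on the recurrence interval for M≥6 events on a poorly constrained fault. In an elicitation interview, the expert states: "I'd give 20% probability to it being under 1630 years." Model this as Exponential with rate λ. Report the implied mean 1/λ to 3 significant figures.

mean ≈ 7300 years

P(T < 1630.0) = 1 − e^(−λ·1630.0) = 0.2, so λ = −ln(1−0.2)/1630.0 = −ln(0.8)/1630.0 = 0.000137.
Mean = 1/λ = 7300 years.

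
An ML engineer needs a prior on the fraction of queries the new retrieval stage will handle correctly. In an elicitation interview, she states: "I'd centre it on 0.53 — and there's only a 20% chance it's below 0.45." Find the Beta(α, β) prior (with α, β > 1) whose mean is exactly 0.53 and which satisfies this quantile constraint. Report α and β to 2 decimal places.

With mean 0.53 fixed, write α = 0.53s, β = 0.47s where s = α+β.
Need P(θ < 0.45) = 0.2 under Beta(0.53s, 0.47s). Normal approximation: (q−m)/√(m(1−m)/s) ≈ z_{0.2} = -0.842, so s ≈ 0.53·0.47·(-0.842)²/(0.45−0.53)² = 27.6.
At s = 27.6: P(θ<0.45) ≈ 0.200. Adjusting to match 0.2 gives s ≈ 27.56.
So α = 0.53·27.56 ≈ 14.61, β = 0.47·27.56 ≈ 12.96.

α ≈ 14.61, β ≈ 12.96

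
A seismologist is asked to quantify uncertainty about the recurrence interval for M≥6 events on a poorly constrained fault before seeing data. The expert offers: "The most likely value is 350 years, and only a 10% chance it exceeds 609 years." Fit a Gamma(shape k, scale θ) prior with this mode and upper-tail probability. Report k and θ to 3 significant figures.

Gamma(k,θ) with k>1 has mode (k−1)θ, so θ = 350/(k−1).
Need P(X < 609) = 0.9 with θ tied to k this way. Start at k = 2, θ = 350: P(X<609) ≈ 0.519.
Too low — raise k to concentrate. Iterating converges to k ≈ 7.19.
Then θ = 350/(7.19−1) ≈ 56.6.

k ≈ 7.19, θ ≈ 56.6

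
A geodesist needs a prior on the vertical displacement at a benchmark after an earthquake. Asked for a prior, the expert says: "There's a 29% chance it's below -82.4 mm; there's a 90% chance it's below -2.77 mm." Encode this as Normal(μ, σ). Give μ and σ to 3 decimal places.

For Normal(μ,σ), the p-quantile is μ + z_p·σ. Here z_{0.29} = -0.5534, z_{0.9} = 1.282.
So -82.4 = μ − 0.5534σ and -2.77 = μ + 1.282σ.
Subtracting: σ = (-2.77 − -82.4)/(1.282 − (-0.5534)) = 43.397.
Then μ = -82.4 − (-0.5534)·43.397 = -58.385.

μ = -58.385, σ = 43.397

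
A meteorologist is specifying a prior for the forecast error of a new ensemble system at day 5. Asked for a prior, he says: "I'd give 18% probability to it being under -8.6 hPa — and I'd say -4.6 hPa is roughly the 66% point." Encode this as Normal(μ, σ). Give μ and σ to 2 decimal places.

The p-quantile of Normal(μ,σ) is μ + z_p·σ, with z_{0.18} = -0.9154 and z_{0.66} = 0.4125.
Eliminate σ: μ = (z₂·x₁ − z₁·x₂)/(z₂ − z₁) = (0.4125·-8.6 − (-0.9154)·-4.6)/1.328 = -5.84.
Then σ = (x₂ − x₁)/(z₂ − z₁) = (-4.6 − -8.6)/1.328 = 3.01.

μ = -5.84, σ = 3.01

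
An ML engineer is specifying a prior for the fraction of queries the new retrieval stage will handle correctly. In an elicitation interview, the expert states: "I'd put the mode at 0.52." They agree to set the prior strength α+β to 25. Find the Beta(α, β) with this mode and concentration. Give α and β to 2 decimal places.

α = 12.96, β = 12.04

For α,β > 1 the Beta mode is (α−1)/(α+β−2). With α+β = 25, the mode is (α−1)/23.
Set (α−1)/23 = 0.52 → α = 1 + 0.52·23 = 12.96.
β = 25 − α = 12.04.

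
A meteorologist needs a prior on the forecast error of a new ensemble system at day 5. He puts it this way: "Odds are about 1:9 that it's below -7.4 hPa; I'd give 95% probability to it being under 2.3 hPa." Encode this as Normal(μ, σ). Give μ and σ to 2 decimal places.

The p-quantile of Normal(μ,σ) is μ + z_p·σ, with z_{0.1} = -1.282 and z_{0.95} = 1.645.
Eliminate σ: μ = (z₂·x₁ − z₁·x₂)/(z₂ − z₁) = (1.645·-7.4 − (-1.282)·2.3)/2.926 = -3.15.
Then σ = (x₂ − x₁)/(z₂ − z₁) = (2.3 − -7.4)/2.926 = 3.31.

μ = -3.15, σ = 3.31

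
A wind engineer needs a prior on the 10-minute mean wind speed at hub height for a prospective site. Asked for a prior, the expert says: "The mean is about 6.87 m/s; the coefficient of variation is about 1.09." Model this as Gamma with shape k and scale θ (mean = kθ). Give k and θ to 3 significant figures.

k ≈ 0.842, θ ≈ 8.16

For Gamma(k, scale θ): mean = kθ, variance = kθ², so CV = 1/√k.
CV = 1.09, hence k = 1/CV² = 0.842.
Then θ = mean/k = 6.87/0.842 = 8.16.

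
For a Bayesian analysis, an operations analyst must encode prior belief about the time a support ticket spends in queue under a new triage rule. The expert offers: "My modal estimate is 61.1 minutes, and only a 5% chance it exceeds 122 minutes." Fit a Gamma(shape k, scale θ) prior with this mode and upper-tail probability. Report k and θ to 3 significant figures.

k ≈ 6.8, θ ≈ 10.5

Gamma(k,θ) with k>1 has mode (k−1)θ, so θ = 61.1/(k−1).
Need P(X < 122) = 0.95 with θ tied to k this way. Start at k = 2, θ = 61.1: P(X<122) ≈ 0.593.
Too low — raise k to concentrate. Iterating converges to k ≈ 6.8.
Then θ = 61.1/(6.8−1) ≈ 10.5.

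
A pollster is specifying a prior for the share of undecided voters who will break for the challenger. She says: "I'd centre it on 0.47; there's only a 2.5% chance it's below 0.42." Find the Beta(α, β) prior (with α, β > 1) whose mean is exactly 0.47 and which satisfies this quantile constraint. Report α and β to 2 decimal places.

With mean 0.47 fixed, write α = 0.47s, β = 0.53s where s = α+β.
Need P(θ < 0.42) = 0.025 under Beta(0.47s, 0.53s). Normal approximation: (q−m)/√(m(1−m)/s) ≈ z_{0.025} = -1.96, so s ≈ 0.47·0.53·(-1.96)²/(0.42−0.47)² = 382.8.
At s = 382.8: P(θ<0.42) ≈ 0.024. Adjusting to match 0.025 gives s ≈ 379.05.
So α = 0.47·379.05 ≈ 178.15, β = 0.53·379.05 ≈ 200.90.

α ≈ 178.15, β ≈ 200.90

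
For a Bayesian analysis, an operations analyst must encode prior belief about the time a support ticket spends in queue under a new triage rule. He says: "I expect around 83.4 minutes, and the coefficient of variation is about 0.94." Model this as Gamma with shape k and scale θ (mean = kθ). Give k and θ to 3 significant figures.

For Gamma(k, scale θ): mean = kθ, variance = kθ², so CV = 1/√k.
CV = 0.94, hence k = 1/CV² = 1.13.
Then θ = mean/k = 83.4/1.13 = 73.7.

k ≈ 1.13, θ ≈ 73.7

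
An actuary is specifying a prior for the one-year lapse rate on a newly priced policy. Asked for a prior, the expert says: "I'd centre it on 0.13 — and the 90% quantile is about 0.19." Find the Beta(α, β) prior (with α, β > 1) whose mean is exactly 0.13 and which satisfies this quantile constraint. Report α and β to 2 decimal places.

With mean 0.13 fixed, write α = 0.13s, β = 0.87s where s = α+β.
Need P(θ < 0.19) = 0.9 under Beta(0.13s, 0.87s). Normal approximation: (q−m)/√(m(1−m)/s) ≈ z_{0.9} = 1.28, so s ≈ 0.13·0.87·(1.28)²/(0.19−0.13)² = 51.6.
At s = 51.6: P(θ<0.19) ≈ 0.893. Adjusting to match 0.9 gives s ≈ 55.23.
So α = 0.13·55.23 ≈ 7.18, β = 0.87·55.23 ≈ 48.05.

α ≈ 7.18, β ≈ 48.05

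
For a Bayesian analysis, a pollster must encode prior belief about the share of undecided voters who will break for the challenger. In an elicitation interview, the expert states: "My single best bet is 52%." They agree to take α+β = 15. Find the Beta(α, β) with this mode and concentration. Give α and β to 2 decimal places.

For α,β > 1 the Beta mode is (α−1)/(α+β−2). With α+β = 15, the mode is (α−1)/13.
Set (α−1)/13 = 0.52 → α = 1 + 0.52·13 = 7.76.
β = 15 − α = 7.24.

α = 7.76, β = 7.24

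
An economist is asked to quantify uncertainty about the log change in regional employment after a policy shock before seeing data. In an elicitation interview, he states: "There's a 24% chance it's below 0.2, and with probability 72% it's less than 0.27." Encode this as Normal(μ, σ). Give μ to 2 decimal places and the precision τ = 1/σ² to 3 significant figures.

μ = 0.24, τ = 339

For Normal(μ,σ), the p-quantile is μ + z_p·σ. Here z_{0.24} = -0.7063, z_{0.72} = 0.5828.
So 0.2 = μ − 0.7063σ and 0.27 = μ + 0.5828σ.
Subtracting: σ = (0.27 − 0.2)/(0.5828 − (-0.7063)) = 0.05.
Then μ = 0.2 − (-0.7063)·0.05 = 0.24.
Precision τ = 1/σ² = 1/0.0543² = 339.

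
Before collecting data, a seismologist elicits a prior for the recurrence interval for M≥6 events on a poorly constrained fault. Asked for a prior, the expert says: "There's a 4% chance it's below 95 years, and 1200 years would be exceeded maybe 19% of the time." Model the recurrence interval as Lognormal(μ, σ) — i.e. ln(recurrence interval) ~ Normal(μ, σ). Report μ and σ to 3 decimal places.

If T ~ Lognormal(μ,σ) then ln T ~ Normal(μ,σ), so the p-quantile of ln T is μ + z_p·σ.
ln(95) = 4.554 and ln(1200) = 7.09; z_{0.04} = -1.751, z_{0.81} = 0.8779.
σ = (7.09 − 4.554)/(0.8779 − (-1.751)) = 0.965.
μ = 4.554 − (-1.751)·0.965 = 6.243.

μ ≈ 6.243, σ ≈ 0.965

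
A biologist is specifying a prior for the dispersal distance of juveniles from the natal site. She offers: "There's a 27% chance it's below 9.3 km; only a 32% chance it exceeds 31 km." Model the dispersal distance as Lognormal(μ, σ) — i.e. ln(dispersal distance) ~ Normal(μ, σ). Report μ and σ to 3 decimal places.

μ ≈ 2.913, σ ≈ 1.114

If T ~ Lognormal(μ,σ) then ln T ~ Normal(μ,σ), so the p-quantile of ln T is μ + z_p·σ.
ln(9.3) = 2.23 and ln(31) = 3.434; z_{0.27} = -0.6128, z_{0.68} = 0.4677.
σ = (3.434 − 2.23)/(0.4677 − (-0.6128)) = 1.114.
μ = 2.23 − (-0.6128)·1.114 = 2.913.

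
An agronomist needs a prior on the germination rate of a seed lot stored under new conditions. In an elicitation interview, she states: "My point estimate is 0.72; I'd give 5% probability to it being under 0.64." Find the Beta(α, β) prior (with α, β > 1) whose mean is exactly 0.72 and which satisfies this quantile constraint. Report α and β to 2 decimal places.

With mean 0.72 fixed, write α = 0.72s, β = 0.28s where s = α+β.
Need P(θ < 0.64) = 0.05 under Beta(0.72s, 0.28s). Normal approximation: (q−m)/√(m(1−m)/s) ≈ z_{0.05} = -1.64, so s ≈ 0.72·0.28·(-1.64)²/(0.64−0.72)² = 85.2.
At s = 85.2: P(θ<0.64) ≈ 0.055. Adjusting to match 0.05 gives s ≈ 90.38.
So α = 0.72·90.38 ≈ 65.08, β = 0.28·90.38 ≈ 25.31.

α ≈ 65.08, β ≈ 25.31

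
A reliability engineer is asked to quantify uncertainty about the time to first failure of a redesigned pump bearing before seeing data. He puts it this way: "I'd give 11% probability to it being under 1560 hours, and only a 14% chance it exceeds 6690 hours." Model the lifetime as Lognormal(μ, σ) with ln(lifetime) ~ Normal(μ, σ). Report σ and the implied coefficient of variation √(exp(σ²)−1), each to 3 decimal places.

If T ~ Lognormal(μ,σ) then ln T ~ Normal(μ,σ), so the p-quantile of ln T is μ + z_p·σ.
ln(1560) = 7.352 and ln(6690) = 8.808; z_{0.11} = -1.227, z_{0.86} = 1.08.
σ = (8.808 − 7.352)/(1.08 − (-1.227)) = 0.631.
μ = 7.352 − (-1.227)·0.631 = 8.127.
CV = √(exp(σ²)−1) = √(exp(0.3983)−1) = 0.700.

σ ≈ 0.631, CV ≈ 0.700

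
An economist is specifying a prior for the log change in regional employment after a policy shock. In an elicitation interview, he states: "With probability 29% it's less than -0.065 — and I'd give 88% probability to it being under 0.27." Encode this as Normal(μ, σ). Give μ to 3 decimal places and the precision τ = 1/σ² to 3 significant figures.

μ = 0.042, τ = 26.6

The p-quantile of Normal(μ,σ) is μ + z_p·σ, with z_{0.29} = -0.5534 and z_{0.88} = 1.175.
Eliminate σ: μ = (z₂·x₁ − z₁·x₂)/(z₂ − z₁) = (1.175·-0.065 − (-0.5534)·0.27)/1.728 = 0.042.
Then σ = (x₂ − x₁)/(z₂ − z₁) = (0.27 − -0.065)/1.728 = 0.194.
Precision τ = 1/σ² = 1/0.1938² = 26.6.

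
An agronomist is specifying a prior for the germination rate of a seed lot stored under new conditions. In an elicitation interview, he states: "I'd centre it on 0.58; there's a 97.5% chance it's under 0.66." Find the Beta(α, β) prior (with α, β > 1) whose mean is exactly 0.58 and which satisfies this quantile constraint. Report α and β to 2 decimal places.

With mean 0.58 fixed, write α = 0.58s, β = 0.42s where s = α+β.
Need P(θ < 0.66) = 0.975 under Beta(0.58s, 0.42s). Normal approximation: (q−m)/√(m(1−m)/s) ≈ z_{0.975} = 1.96, so s ≈ 0.58·0.42·(1.96)²/(0.66−0.58)² = 146.2.
At s = 146.2: P(θ<0.66) ≈ 0.977. Adjusting to match 0.975 gives s ≈ 140.91.
So α = 0.58·140.91 ≈ 81.73, β = 0.42·140.91 ≈ 59.18.

α ≈ 81.73, β ≈ 59.18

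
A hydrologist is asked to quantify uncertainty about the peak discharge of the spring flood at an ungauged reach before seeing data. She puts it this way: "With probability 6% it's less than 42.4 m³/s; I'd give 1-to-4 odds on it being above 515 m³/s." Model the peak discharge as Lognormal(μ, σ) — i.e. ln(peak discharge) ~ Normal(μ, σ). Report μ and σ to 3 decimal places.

μ ≈ 5.367, σ ≈ 1.042

If T ~ Lognormal(μ,σ) then ln T ~ Normal(μ,σ), so the p-quantile of ln T is μ + z_p·σ.
ln(42.4) = 3.747 and ln(515) = 6.244; z_{0.06} = -1.555, z_{0.8} = 0.8416.
σ = (6.244 − 3.747)/(0.8416 − (-1.555)) = 1.042.
μ = 3.747 − (-1.555)·1.042 = 5.367.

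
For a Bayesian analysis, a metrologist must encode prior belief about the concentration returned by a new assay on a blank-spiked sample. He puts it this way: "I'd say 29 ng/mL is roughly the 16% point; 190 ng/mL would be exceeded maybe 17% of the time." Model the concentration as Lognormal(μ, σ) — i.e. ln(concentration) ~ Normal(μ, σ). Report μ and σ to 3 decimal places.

μ ≈ 4.327, σ ≈ 0.965

If T ~ Lognormal(μ,σ) then ln T ~ Normal(μ,σ), so the p-quantile of ln T is μ + z_p·σ.
ln(29) = 3.367 and ln(190) = 5.247; z_{0.16} = -0.9945, z_{0.83} = 0.9542.
σ = (5.247 − 3.367)/(0.9542 − (-0.9945)) = 0.965.
μ = 3.367 − (-0.9945)·0.965 = 4.327.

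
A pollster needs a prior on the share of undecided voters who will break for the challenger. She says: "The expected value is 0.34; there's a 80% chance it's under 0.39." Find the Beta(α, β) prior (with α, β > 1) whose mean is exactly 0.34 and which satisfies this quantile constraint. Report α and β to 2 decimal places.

With mean 0.34 fixed, write α = 0.34s, β = 0.66s where s = α+β.
Need P(θ < 0.39) = 0.8 under Beta(0.34s, 0.66s). Normal approximation: (q−m)/√(m(1−m)/s) ≈ z_{0.8} = 0.842, so s ≈ 0.34·0.66·(0.842)²/(0.39−0.34)² = 63.6.
At s = 63.6: P(θ<0.39) ≈ 0.802. Adjusting to match 0.8 gives s ≈ 62.34.
So α = 0.34·62.34 ≈ 21.19, β = 0.66·62.34 ≈ 41.14.

α ≈ 21.19, β ≈ 41.14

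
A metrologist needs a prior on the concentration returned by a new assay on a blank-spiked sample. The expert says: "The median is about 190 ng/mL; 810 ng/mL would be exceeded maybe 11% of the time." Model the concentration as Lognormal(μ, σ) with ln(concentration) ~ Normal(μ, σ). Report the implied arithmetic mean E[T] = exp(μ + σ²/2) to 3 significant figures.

If T ~ Lognormal(μ,σ) then ln T ~ Normal(μ,σ), so the p-quantile of ln T is μ + z_p·σ.
ln(190) = 5.247 and ln(810) = 6.697; z_{0.5} = 0, z_{0.89} = 1.227.
σ = (6.697 − 5.247)/(1.227 − (0)) = 1.182.
μ = 5.247 − (0)·1.182 = 5.247.
E[T] = exp(μ + σ²/2) = exp(5.247 + 0.6988) = 382 ng/mL.

E[T] ≈ 382 ng/mL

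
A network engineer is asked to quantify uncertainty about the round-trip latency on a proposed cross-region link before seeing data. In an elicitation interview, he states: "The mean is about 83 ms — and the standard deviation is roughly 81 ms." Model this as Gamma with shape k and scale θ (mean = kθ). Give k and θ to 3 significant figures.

For Gamma(k, scale θ): mean = kθ, variance = kθ², so CV = 1/√k.
CV = SD/mean = 81/83 = 0.9759, hence k = 1/CV² = 1.05.
Then θ = mean/k = 83/1.05 = 79.

k ≈ 1.05, θ ≈ 79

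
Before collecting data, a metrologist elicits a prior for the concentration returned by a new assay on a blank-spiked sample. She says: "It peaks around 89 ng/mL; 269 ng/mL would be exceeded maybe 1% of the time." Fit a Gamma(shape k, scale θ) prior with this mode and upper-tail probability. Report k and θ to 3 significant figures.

Gamma(k,θ) with k>1 has mode (k−1)θ, so θ = 89/(k−1).
Need P(X < 269) = 0.99 with θ tied to k this way. Start at k = 2, θ = 89: P(X<269) ≈ 0.804.
Too low — raise k to concentrate. Iterating converges to k ≈ 4.67.
Then θ = 89/(4.67−1) ≈ 24.2.

k ≈ 4.67, θ ≈ 24.2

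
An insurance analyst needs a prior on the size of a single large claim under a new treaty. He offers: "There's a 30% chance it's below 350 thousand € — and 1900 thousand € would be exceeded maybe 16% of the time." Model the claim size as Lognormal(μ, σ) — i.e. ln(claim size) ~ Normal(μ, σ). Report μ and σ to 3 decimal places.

μ ≈ 6.442, σ ≈ 1.114

If T ~ Lognormal(μ,σ) then ln T ~ Normal(μ,σ), so the p-quantile of ln T is μ + z_p·σ.
ln(350) = 5.858 and ln(1900) = 7.55; z_{0.3} = -0.5244, z_{0.84} = 0.9945.
σ = (7.55 − 5.858)/(0.9945 − (-0.5244)) = 1.114.
μ = 5.858 − (-0.5244)·1.114 = 6.442.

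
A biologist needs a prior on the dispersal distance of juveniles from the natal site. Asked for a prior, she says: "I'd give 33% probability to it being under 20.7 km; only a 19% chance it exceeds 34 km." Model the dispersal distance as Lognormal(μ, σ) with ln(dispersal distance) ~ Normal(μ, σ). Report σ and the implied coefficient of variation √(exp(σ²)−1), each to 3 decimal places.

If T ~ Lognormal(μ,σ) then ln T ~ Normal(μ,σ), so the p-quantile of ln T is μ + z_p·σ.
ln(20.7) = 3.03 and ln(34) = 3.526; z_{0.33} = -0.4399, z_{0.81} = 0.8779.
σ = (3.526 − 3.03)/(0.8779 − (-0.4399)) = 0.377.
μ = 3.03 − (-0.4399)·0.377 = 3.196.
CV = √(exp(σ²)−1) = √(exp(0.1418)−1) = 0.390.

σ ≈ 0.377, CV ≈ 0.390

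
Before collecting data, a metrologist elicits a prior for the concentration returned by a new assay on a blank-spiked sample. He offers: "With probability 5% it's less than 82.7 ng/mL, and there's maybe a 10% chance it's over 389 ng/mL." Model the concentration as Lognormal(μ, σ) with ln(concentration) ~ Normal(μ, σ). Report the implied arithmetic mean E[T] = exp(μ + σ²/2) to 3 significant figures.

If T ~ Lognormal(μ,σ) then ln T ~ Normal(μ,σ), so the p-quantile of ln T is μ + z_p·σ.
ln(82.7) = 4.415 and ln(389) = 5.964; z_{0.05} = -1.645, z_{0.9} = 1.282.
σ = (5.964 − 4.415)/(1.282 − (-1.645)) = 0.529.
μ = 4.415 − (-1.645)·0.529 = 5.286.
E[T] = exp(μ + σ²/2) = exp(5.286 + 0.1400) = 227 ng/mL.

E[T] ≈ 227 ng/mL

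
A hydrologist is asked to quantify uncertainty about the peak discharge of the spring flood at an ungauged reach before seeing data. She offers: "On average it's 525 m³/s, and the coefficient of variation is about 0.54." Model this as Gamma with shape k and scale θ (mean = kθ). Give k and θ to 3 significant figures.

For Gamma(k, scale θ): mean = kθ, variance = kθ², so CV = 1/√k.
CV = 0.54, hence k = 1/CV² = 3.43.
Then θ = mean/k = 525/3.43 = 153.

k ≈ 3.43, θ ≈ 153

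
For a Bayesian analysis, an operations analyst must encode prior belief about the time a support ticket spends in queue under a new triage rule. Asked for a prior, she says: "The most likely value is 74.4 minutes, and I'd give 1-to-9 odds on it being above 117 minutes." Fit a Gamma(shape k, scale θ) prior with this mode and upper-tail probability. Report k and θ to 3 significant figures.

Gamma(k,θ) with k>1 has mode (k−1)θ, so θ = 74.4/(k−1).
Need P(X < 117) = 0.9 with θ tied to k this way. Start at k = 2, θ = 74.4: P(X<117) ≈ 0.466.
Too low — raise k to concentrate. Iterating converges to k ≈ 10.1.
Then θ = 74.4/(10.1−1) ≈ 8.14.

k ≈ 10.1, θ ≈ 8.14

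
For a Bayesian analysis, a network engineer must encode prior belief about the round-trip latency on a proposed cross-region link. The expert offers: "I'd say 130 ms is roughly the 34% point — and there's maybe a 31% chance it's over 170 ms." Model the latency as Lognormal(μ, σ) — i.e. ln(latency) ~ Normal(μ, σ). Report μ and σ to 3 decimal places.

μ ≈ 4.989, σ ≈ 0.295

If T ~ Lognormal(μ,σ) then ln T ~ Normal(μ,σ), so the p-quantile of ln T is μ + z_p·σ.
ln(130) = 4.868 and ln(170) = 5.136; z_{0.34} = -0.4125, z_{0.69} = 0.4959.
σ = (5.136 − 4.868)/(0.4959 − (-0.4125)) = 0.295.
μ = 4.868 − (-0.4125)·0.295 = 4.989.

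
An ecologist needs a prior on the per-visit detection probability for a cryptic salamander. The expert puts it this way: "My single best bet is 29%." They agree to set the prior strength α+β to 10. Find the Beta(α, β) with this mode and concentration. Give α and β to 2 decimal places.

α = 3.32, β = 6.68

For α,β > 1 the Beta mode is (α−1)/(α+β−2). With α+β = 10, the mode is (α−1)/8.
Set (α−1)/8 = 0.29 → α = 1 + 0.29·8 = 3.32.
β = 10 − α = 6.68.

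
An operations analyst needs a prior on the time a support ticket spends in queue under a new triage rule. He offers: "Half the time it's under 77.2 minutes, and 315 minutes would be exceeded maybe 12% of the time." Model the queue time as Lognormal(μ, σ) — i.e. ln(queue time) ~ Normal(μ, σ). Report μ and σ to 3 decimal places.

If T ~ Lognormal(μ,σ) then ln T ~ Normal(μ,σ), so the p-quantile of ln T is μ + z_p·σ.
ln(77.2) = 4.346 and ln(315) = 5.753; z_{0.5} = 0, z_{0.88} = 1.175.
σ = (5.753 − 4.346)/(1.175 − (0)) = 1.197.
μ = 4.346 − (0)·1.197 = 4.346.

μ ≈ 4.346, σ ≈ 1.197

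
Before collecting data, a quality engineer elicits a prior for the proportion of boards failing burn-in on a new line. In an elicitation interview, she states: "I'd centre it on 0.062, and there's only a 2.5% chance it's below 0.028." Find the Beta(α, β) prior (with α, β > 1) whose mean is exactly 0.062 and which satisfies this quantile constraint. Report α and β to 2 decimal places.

With mean 0.062 fixed, write α = 0.062s, β = 0.938s where s = α+β.
Need P(θ < 0.028) = 0.025 under Beta(0.062s, 0.938s). Normal approximation: (q−m)/√(m(1−m)/s) ≈ z_{0.025} = -1.96, so s ≈ 0.062·0.938·(-1.96)²/(0.028−0.062)² = 193.3.
At s = 193.3: P(θ<0.028) ≈ 0.009. Adjusting to match 0.025 gives s ≈ 135.28.
So α = 0.062·135.28 ≈ 8.39, β = 0.938·135.28 ≈ 126.89.

α ≈ 8.39, β ≈ 126.89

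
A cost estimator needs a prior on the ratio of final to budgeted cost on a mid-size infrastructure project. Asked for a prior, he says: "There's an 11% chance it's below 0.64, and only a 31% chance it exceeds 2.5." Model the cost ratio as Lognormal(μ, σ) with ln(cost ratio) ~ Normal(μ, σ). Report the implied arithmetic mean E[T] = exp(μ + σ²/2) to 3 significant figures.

If T ~ Lognormal(μ,σ) then ln T ~ Normal(μ,σ), so the p-quantile of ln T is μ + z_p·σ.
ln(0.64) = -0.4463 and ln(2.5) = 0.9163; z_{0.11} = -1.227, z_{0.69} = 0.4959.
σ = (0.9163 − -0.4463)/(0.4959 − (-1.227)) = 0.791.
μ = -0.4463 − (-1.227)·0.791 = 0.524.
E[T] = exp(μ + σ²/2) = exp(0.524 + 0.3129) = 2.31.

E[T] ≈ 2.31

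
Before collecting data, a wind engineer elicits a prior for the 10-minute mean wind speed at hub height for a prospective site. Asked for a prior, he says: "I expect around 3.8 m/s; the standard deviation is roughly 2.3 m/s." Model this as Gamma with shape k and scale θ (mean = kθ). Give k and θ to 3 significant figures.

For Gamma(k, scale θ): mean = kθ, variance = kθ², so CV = 1/√k.
CV = SD/mean = 2.3/3.8 = 0.6053, hence k = 1/CV² = 2.73.
Then θ = mean/k = 3.8/2.73 = 1.39.

k ≈ 2.73, θ ≈ 1.39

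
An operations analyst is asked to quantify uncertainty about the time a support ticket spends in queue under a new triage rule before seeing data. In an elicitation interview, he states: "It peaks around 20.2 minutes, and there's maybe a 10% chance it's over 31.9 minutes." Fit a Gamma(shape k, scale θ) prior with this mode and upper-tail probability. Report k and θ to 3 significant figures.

Gamma(k,θ) with k>1 has mode (k−1)θ, so θ = 20.2/(k−1).
Need P(X < 31.9) = 0.9 with θ tied to k this way. Start at k = 2, θ = 20.2: P(X<31.9) ≈ 0.468.
Too low — raise k to concentrate. Iterating converges to k ≈ 9.98.
Then θ = 20.2/(9.98−1) ≈ 2.25.

k ≈ 9.98, θ ≈ 2.25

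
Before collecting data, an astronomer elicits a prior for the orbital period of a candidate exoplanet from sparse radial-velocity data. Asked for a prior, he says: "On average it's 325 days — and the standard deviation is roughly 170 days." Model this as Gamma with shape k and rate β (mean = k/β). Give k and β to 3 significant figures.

For Gamma(k, rate β): mean = k/β, variance = k/β², so CV = 1/√k.
CV = SD/mean = 170/325 = 0.5231, hence k = 1/CV² = 3.65.
Then β = k/mean = 3.65/325 = 0.0112.

k ≈ 3.65, β ≈ 0.0112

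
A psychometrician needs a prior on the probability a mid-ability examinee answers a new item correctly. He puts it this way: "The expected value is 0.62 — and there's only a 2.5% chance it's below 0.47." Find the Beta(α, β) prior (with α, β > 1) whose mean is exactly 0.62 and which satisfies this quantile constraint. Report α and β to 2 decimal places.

α ≈ 25.92, β ≈ 15.89

With mean 0.62 fixed, write α = 0.62s, β = 0.38s where s = α+β.
Need P(θ < 0.47) = 0.025 under Beta(0.62s, 0.38s). Normal approximation: (q−m)/√(m(1−m)/s) ≈ z_{0.025} = -1.96, so s ≈ 0.62·0.38·(-1.96)²/(0.47−0.62)² = 40.2.
At s = 40.2: P(θ<0.47) ≈ 0.027. Adjusting to match 0.025 gives s ≈ 41.81.
So α = 0.62·41.81 ≈ 25.92, β = 0.38·41.81 ≈ 15.89.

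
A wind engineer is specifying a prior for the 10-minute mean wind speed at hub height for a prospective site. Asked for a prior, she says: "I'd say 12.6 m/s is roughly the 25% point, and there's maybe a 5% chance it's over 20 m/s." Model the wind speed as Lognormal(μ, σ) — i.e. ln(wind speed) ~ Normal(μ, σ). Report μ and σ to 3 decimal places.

If T ~ Lognormal(μ,σ) then ln T ~ Normal(μ,σ), so the p-quantile of ln T is μ + z_p·σ.
ln(12.6) = 2.534 and ln(20) = 2.996; z_{0.25} = -0.6745, z_{0.95} = 1.645.
σ = (2.996 − 2.534)/(1.645 − (-0.6745)) = 0.199.
μ = 2.534 − (-0.6745)·0.199 = 2.668.

μ ≈ 2.668, σ ≈ 0.199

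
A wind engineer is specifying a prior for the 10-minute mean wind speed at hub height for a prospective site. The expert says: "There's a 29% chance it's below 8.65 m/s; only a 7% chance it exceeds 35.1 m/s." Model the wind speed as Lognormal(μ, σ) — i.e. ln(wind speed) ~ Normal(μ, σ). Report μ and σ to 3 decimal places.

μ ≈ 2.540, σ ≈ 0.690

If T ~ Lognormal(μ,σ) then ln T ~ Normal(μ,σ), so the p-quantile of ln T is μ + z_p·σ.
ln(8.65) = 2.158 and ln(35.1) = 3.558; z_{0.29} = -0.5534, z_{0.93} = 1.476.
σ = (3.558 − 2.158)/(1.476 − (-0.5534)) = 0.690.
μ = 2.158 − (-0.5534)·0.690 = 2.540.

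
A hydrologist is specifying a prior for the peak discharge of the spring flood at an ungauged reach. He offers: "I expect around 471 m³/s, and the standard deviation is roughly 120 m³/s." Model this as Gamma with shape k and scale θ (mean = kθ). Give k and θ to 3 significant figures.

k ≈ 15.4, θ ≈ 30.6

For Gamma(k, scale θ): mean = kθ, variance = kθ², so CV = 1/√k.
CV = SD/mean = 120/471 = 0.2548, hence k = 1/CV² = 15.4.
Then θ = mean/k = 471/15.4 = 30.6.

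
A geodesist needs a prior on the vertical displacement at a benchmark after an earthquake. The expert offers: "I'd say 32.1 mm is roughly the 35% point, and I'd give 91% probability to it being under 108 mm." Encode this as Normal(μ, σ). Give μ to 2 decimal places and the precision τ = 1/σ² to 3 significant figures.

μ = 49.04, τ = 0.000517

For Normal(μ,σ), the p-quantile is μ + z_p·σ. Here z_{0.35} = -0.3853, z_{0.91} = 1.341.
So 32.1 = μ − 0.3853σ and 108 = μ + 1.341σ.
Subtracting: σ = (108 − 32.1)/(1.341 − (-0.3853)) = 43.97.
Then μ = 32.1 − (-0.3853)·43.97 = 49.04.
Precision τ = 1/σ² = 1/43.97² = 0.000517.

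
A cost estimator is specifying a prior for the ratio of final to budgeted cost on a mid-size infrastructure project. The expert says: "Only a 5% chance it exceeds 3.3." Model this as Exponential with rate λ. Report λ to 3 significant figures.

P(T > 3.3) = e^(−λ·3.3) = 0.05, so λ = −ln(0.05)/3.3 = 0.908.

λ ≈ 0.908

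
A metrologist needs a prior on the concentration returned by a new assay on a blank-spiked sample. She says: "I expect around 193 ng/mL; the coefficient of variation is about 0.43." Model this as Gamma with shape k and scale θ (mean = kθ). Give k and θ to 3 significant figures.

k ≈ 5.41, θ ≈ 35.7

For Gamma(k, scale θ): mean = kθ, variance = kθ², so CV = 1/√k.
CV = 0.43, hence k = 1/CV² = 5.41.
Then θ = mean/k = 193/5.41 = 35.7.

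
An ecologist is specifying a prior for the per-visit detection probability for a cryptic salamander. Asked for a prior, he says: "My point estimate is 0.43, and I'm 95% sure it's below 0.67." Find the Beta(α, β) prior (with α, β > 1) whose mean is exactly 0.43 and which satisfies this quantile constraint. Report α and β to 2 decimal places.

α ≈ 4.86, β ≈ 6.44

With mean 0.43 fixed, write α = 0.43s, β = 0.57s where s = α+β.
Need P(θ < 0.67) = 0.95 under Beta(0.43s, 0.57s). Normal approximation: (q−m)/√(m(1−m)/s) ≈ z_{0.95} = 1.64, so s ≈ 0.43·0.57·(1.64)²/(0.67−0.43)² = 11.5.
At s = 11.5: P(θ<0.67) ≈ 0.952. Adjusting to match 0.95 gives s ≈ 11.30.
So α = 0.43·11.30 ≈ 4.86, β = 0.57·11.30 ≈ 6.44.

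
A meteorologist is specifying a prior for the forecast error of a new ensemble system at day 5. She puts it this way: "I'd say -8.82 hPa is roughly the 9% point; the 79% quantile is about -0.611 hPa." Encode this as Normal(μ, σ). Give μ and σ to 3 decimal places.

For Normal(μ,σ), the p-quantile is μ + z_p·σ. Here z_{0.09} = -1.341, z_{0.79} = 0.8064.
So -8.82 = μ − 1.341σ and -0.611 = μ + 0.8064σ.
Subtracting: σ = (-0.611 − -8.82)/(0.8064 − (-1.341)) = 3.823.
Then μ = -8.82 − (-1.341)·3.823 = -3.694.

μ = -3.694, σ = 3.823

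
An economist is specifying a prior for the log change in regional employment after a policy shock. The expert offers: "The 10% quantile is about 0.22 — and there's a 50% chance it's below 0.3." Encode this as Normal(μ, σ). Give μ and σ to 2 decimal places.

μ = 0.30, σ = 0.06

The p-quantile of Normal(μ,σ) is μ + z_p·σ, with z_{0.1} = -1.282 and z_{0.5} = 0.
Eliminate σ: μ = (z₂·x₁ − z₁·x₂)/(z₂ − z₁) = (0·0.22 − (-1.282)·0.3)/1.282 = 0.30.
Then σ = (x₂ − x₁)/(z₂ − z₁) = (0.3 − 0.22)/1.282 = 0.06.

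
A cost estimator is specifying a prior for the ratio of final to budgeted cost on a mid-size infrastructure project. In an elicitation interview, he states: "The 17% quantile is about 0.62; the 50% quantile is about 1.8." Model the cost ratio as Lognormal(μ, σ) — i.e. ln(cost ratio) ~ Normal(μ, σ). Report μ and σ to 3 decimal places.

If T ~ Lognormal(μ,σ) then ln T ~ Normal(μ,σ), so the p-quantile of ln T is μ + z_p·σ.
ln(0.62) = -0.478 and ln(1.8) = 0.5878; z_{0.17} = -0.9542, z_{0.5} = 0.
σ = (0.5878 − -0.478)/(0 − (-0.9542)) = 1.117.
μ = -0.478 − (-0.9542)·1.117 = 0.588.

μ ≈ 0.588, σ ≈ 1.117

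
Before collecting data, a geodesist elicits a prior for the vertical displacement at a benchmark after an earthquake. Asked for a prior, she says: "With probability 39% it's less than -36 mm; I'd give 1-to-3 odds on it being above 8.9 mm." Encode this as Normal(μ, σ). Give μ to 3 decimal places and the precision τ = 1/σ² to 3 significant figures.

μ = -22.851, τ = 0.000451

For Normal(μ,σ), the p-quantile is μ + z_p·σ. Here z_{0.39} = -0.2793, z_{0.75} = 0.6745.
So -36 = μ − 0.2793σ and 8.9 = μ + 0.6745σ.
Subtracting: σ = (8.9 − -36)/(0.6745 − (-0.2793)) = 47.074.
Then μ = -36 − (-0.2793)·47.074 = -22.851.
Precision τ = 1/σ² = 1/47.07² = 0.000451.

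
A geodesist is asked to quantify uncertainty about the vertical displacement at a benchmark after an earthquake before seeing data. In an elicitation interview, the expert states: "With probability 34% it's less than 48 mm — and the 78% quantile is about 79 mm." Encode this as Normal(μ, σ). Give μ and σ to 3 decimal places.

For Normal(μ,σ), the p-quantile is μ + z_p·σ. Here z_{0.34} = -0.4125, z_{0.78} = 0.7722.
So 48 = μ − 0.4125σ and 79 = μ + 0.7722σ.
Subtracting: σ = (79 − 48)/(0.7722 − (-0.4125)) = 26.168.
Then μ = 48 − (-0.4125)·26.168 = 58.793.

μ = 58.793, σ = 26.168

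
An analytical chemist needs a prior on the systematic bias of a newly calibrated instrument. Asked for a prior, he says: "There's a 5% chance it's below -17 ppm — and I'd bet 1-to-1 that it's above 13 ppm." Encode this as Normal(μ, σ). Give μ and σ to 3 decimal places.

For Normal(μ,σ), the p-quantile is μ + z_p·σ. Here z_{0.05} = -1.645, z_{0.5} = 0.
So -17 = μ − 1.645σ and 13 = μ + 0σ.
Subtracting: σ = (13 − -17)/(0 − (-1.645)) = 18.239.
Then μ = -17 − (-1.645)·18.239 = 13.000.

μ = 13.000, σ = 18.239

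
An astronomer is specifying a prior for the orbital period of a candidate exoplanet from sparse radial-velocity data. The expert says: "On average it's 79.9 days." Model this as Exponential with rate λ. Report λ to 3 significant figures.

λ ≈ 0.0125

Exponential mean = 1/λ, so λ = 1/79.9 = 0.0125.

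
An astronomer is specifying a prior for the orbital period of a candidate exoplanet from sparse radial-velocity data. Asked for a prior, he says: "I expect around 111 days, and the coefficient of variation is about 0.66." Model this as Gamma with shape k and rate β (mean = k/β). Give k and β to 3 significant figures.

For Gamma(k, rate β): mean = k/β, variance = k/β², so CV = 1/√k.
CV = 0.66, hence k = 1/CV² = 2.3.
Then β = k/mean = 2.3/111 = 0.0207.

k ≈ 2.3, β ≈ 0.0207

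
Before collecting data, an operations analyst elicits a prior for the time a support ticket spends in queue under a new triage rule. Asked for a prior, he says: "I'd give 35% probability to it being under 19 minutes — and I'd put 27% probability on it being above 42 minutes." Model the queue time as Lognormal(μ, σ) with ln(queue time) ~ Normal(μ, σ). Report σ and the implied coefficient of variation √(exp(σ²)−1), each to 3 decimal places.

If T ~ Lognormal(μ,σ) then ln T ~ Normal(μ,σ), so the p-quantile of ln T is μ + z_p·σ.
ln(19) = 2.944 and ln(42) = 3.738; z_{0.35} = -0.3853, z_{0.73} = 0.6128.
σ = (3.738 − 2.944)/(0.6128 − (-0.3853)) = 0.795.
μ = 2.944 − (-0.3853)·0.795 = 3.251.
CV = √(exp(σ²)−1) = √(exp(0.6316)−1) = 0.938.

σ ≈ 0.795, CV ≈ 0.938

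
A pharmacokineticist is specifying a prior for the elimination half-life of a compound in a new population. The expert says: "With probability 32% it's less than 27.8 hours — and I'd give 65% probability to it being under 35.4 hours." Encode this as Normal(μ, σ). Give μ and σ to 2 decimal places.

For Normal(μ,σ), the p-quantile is μ + z_p·σ. Here z_{0.32} = -0.4677, z_{0.65} = 0.3853.
So 27.8 = μ − 0.4677σ and 35.4 = μ + 0.3853σ.
Subtracting: σ = (35.4 − 27.8)/(0.3853 − (-0.4677)) = 8.91.
Then μ = 27.8 − (-0.4677)·8.91 = 31.97.

μ = 31.97, σ = 8.91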